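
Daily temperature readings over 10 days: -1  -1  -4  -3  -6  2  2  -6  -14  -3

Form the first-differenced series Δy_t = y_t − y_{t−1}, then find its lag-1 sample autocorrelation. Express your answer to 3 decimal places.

First differences Δy: 0, -3, 1, -3, 8, 0, -8, -8, 11
Mean of differences = -0.2222
Numerator Σ(Δy_t−Δȳ)(Δy_{t+1}−Δȳ) = -56.9383
Denominator Σ(Δy_t−Δȳ)² = 331.5556
r_1(Δy) = -56.9383 / 331.5556 = -0.172

-0.172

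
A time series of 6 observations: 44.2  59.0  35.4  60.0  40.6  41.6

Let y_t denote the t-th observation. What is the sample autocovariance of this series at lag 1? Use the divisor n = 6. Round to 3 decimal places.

Mean ȳ = (44.2 + 59.0 + 35.4 + 60.0 + 40.6 + 41.6)/6 = 46.8000
Σ_{t=1}^{5}(y_t−ȳ)(y_{t+1}−ȳ) = -370.8800
γ_1 = -370.8800 / 6 = -61.813

-61.813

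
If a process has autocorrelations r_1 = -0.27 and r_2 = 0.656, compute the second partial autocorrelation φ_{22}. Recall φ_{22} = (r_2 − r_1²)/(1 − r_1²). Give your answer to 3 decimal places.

0.629

φ_{22} = (r_2 − r_1²) / (1 − r_1²)
r_1² = (-0.27)² = 0.0729
Numerator = 0.656 − 0.0729 = 0.5831; denominator = 1 − 0.0729 = 0.9271
φ_{22} = 0.5831 / 0.9271 = 0.629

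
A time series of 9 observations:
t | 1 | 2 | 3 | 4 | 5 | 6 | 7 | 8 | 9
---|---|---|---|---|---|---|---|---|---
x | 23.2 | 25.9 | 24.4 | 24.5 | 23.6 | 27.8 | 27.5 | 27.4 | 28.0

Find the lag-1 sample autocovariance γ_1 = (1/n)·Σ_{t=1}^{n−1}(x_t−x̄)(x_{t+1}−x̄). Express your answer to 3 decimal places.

1.057

Mean x̄ = (23.2 + 25.9 + 24.4 + 24.5 + 23.6 + 27.8 + 27.5 + 27.4 + 28.0)/9 = 25.8111
Σ_{t=1}^{8}(x_t−x̄)(x_{t+1}−x̄) = 9.5143
γ_1 = 9.5143 / 9 = 1.057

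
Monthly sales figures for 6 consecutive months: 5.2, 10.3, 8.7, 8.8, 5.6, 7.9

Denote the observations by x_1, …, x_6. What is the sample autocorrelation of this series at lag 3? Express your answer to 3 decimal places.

Mean x̄ = (5.2 + 10.3 + 8.7 + 8.8 + 5.6 + 7.9)/6 = 7.7500
Deviations from mean: -2.5500, 2.5500, 0.9500, 1.0500, -2.1500, 0.1500
Σ(x_t−x̄)(x_{t+3}−x̄) = (-2.6775) + (-5.4825) + (0.1425) = -8.0175
Denominator Σ(x_t−x̄)² = 19.6550
r_3 = -8.0175 / 19.6550 = -0.408

-0.408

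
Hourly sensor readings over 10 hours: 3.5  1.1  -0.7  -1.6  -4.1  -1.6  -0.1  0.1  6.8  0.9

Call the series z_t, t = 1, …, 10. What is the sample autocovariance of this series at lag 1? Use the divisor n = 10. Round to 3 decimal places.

Mean z̄ = (3.5 + 1.1 − 0.7 − 1.6 − 4.1 − 1.6 − 0.1 + 0.1 + 6.8 + 0.9)/10 = 0.4300
Σ_{t=1}^{9}(z_t−z̄)(z_{t+1}−z̄) = 24.1281
γ_1 = 24.1281 / 10 = 2.413

2.413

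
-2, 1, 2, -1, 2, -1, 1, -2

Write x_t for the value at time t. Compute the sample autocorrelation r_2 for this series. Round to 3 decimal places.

Mean x̄ = (-2 + 1 + 2 − 1 + 2 − 1 + 1 − 2)/8 = 0.0000
Σ(x_t−x̄)(x_{t+2}−x̄) = (-4.0000) + (-1.0000) + (4.0000) + (1.0000) + (2.0000) + (2.0000) = 4.0000
Denominator Σ(x_t−x̄)² = 20.0000
r_2 = 4.0000 / 20.0000 = 0.200

0.200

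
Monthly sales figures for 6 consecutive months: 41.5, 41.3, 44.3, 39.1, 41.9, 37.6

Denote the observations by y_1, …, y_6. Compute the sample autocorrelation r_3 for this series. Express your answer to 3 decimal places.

Mean ȳ = (41.5 + 41.3 + 44.3 + 39.1 + 41.9 + 37.6)/6 = 40.9500
Deviations from mean: 0.5500, 0.3500, 3.3500, -1.8500, 0.9500, -3.3500
Σ(y_t−ȳ)(y_{t+3}−ȳ) = (-1.0175) + (0.3325) + (-11.2225) = -11.9075
Denominator Σ(y_t−ȳ)² = 27.1950
r_3 = -11.9075 / 27.1950 = -0.438

-0.438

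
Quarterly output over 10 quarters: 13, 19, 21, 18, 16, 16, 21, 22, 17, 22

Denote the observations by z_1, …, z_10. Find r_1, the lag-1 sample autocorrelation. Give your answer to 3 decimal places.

Mean z̄ = (13 + 19 + 21 + 18 + 16 + 16 + 21 + 22 + 17 + 22)/10 = 18.5000
Numerator Σ_{t=1}^{9}(z_t−z̄)(z_{t+1}−z̄) = -3.2500
Denominator Σ(z_t−z̄)² = 82.5000
r_1 = -3.2500 / 82.5000 = -0.039

-0.039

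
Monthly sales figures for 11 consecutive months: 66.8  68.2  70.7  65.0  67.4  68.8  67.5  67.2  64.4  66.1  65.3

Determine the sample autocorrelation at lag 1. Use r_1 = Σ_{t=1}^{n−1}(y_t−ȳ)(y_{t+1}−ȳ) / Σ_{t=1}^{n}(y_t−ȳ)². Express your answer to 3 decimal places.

0.030

Mean ȳ = (66.8 + 68.2 + 70.7 + 65.0 + 67.4 + 68.8 + 67.5 + 67.2 + 64.4 + 66.1 + 65.3)/11 = 67.0364
Numerator Σ_{t=1}^{10}(y_t−ȳ)(y_{t+1}−ȳ) = 0.9850
Denominator Σ(y_t−ȳ)² = 33.3055
r_1 = 0.9850 / 33.3055 = 0.030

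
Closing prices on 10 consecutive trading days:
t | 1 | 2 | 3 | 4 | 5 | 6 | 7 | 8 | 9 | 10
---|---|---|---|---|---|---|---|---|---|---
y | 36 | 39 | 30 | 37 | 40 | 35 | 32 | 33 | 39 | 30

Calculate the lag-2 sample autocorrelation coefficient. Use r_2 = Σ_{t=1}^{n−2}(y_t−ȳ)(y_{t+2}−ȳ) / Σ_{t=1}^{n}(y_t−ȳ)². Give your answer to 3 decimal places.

Mean ȳ = (36 + 39 + 30 + 37 + 40 + 35 + 32 + 33 + 39 + 30)/10 = 35.1000
Numerator Σ_{t=1}^{8}(y_t−ȳ)(y_{t+2}−ȳ) = -38.7200
Denominator Σ(y_t−ȳ)² = 124.9000
r_2 = -38.7200 / 124.9000 = -0.310

-0.310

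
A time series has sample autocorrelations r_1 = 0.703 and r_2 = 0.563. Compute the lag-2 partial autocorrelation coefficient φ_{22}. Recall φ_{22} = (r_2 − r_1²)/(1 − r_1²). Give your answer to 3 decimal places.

φ_{22} = (r_2 − r_1²) / (1 − r_1²)
r_1² = (0.703)² = 0.494209
Numerator = 0.563 − 0.4942 = 0.0688; denominator = 1 − 0.4942 = 0.5058
φ_{22} = 0.0688 / 0.5058 = 0.136

0.136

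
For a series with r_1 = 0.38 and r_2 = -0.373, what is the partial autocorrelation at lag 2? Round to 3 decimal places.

φ_{22} = (r_2 − r_1²) / (1 − r_1²)
r_1² = (0.38)² = 0.1444
Numerator = -0.373 − 0.1444 = -0.5174; denominator = 1 − 0.1444 = 0.8556
φ_{22} = -0.5174 / 0.8556 = -0.605

-0.605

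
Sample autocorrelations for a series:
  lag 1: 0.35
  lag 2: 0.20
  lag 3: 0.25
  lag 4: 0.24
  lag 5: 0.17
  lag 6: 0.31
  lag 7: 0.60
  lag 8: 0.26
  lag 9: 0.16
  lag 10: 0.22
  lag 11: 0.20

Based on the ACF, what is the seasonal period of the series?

The largest autocorrelation is r_7 = 0.60; the remaining lags stay at or below 0.35. The elevated value at lag 1 (0.35), dropping to 0.20 at lag 2, reflects decaying short-term dependence rather than seasonality.
The dominant spike at lag 7 indicates a seasonal period of 7.

7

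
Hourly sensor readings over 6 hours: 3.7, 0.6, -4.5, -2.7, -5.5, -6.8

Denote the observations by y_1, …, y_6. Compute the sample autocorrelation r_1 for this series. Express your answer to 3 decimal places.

Mean ȳ = (3.7 + 0.6 − 4.5 − 2.7 − 5.5 − 6.8)/6 = -2.5333
Deviations from mean: 6.2333, 3.1333, -1.9667, -0.1667, -2.9667, -4.2667
Σ(y_t−ȳ)(y_{t+1}−ȳ) = (19.5311) + (-6.1622) + (0.3278) + (0.4944) + (12.6578) = 26.8489
Denominator Σ(y_t−ȳ)² = 79.5733
r_1 = 26.8489 / 79.5733 = 0.337

0.337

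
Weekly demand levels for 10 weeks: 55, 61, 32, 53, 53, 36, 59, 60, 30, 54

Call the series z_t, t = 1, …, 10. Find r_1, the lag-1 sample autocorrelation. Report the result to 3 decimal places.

Mean z̄ = (55 + 61 + 32 + 53 + 53 + 36 + 59 + 60 + 30 + 54)/10 = 49.3000
Numerator Σ_{t=1}^{9}(z_t−z̄)(z_{t+1}−z̄) = -557.6900
Denominator Σ(z_t−z̄)² = 1276.1000
r_1 = -557.6900 / 1276.1000 = -0.437

-0.437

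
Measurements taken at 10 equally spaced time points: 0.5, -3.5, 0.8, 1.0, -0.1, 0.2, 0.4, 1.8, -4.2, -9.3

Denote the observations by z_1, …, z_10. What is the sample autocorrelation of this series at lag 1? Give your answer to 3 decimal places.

0.211

Mean z̄ = (0.5 − 3.5 + 0.8 + 1.0 − 0.1 + 0.2 + 0.4 + 1.8 − 4.2 − 9.3)/10 = -1.2400
Numerator Σ_{t=1}^{9}(z_t−z̄)(z_{t+1}−z̄) = 22.4284
Denominator Σ(z_t−z̄)² = 106.3440
r_1 = 22.4284 / 106.3440 = 0.211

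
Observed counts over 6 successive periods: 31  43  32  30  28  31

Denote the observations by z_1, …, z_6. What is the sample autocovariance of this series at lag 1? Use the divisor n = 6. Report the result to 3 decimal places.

-0.292

Mean z̄ = (31 + 43 + 32 + 30 + 28 + 31)/6 = 32.5000
Σ_{t=1}^{5}(z_t−z̄)(z_{t+1}−z̄) = -1.7500
γ_1 = -1.7500 / 6 = -0.292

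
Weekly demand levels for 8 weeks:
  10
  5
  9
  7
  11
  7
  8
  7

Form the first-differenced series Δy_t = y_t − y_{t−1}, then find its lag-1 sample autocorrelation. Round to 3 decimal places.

First differences Δy: -5, 4, -2, 4, -4, 1, -1
Mean of differences = -0.4286
Numerator Σ(Δy_t−Δȳ)(Δy_{t+1}−Δȳ) = -55.8980
Denominator Σ(Δy_t−Δȳ)² = 77.7143
r_1(Δy) = -55.8980 / 77.7143 = -0.719

-0.719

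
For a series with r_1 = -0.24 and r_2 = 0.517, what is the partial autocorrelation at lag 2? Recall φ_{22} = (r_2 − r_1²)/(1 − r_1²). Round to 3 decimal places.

φ_{22} = (r_2 − r_1²) / (1 − r_1²)
r_1² = (-0.24)² = 0.0576
Numerator = 0.517 − 0.0576 = 0.4594; denominator = 1 − 0.0576 = 0.9424
φ_{22} = 0.4594 / 0.9424 = 0.487

0.487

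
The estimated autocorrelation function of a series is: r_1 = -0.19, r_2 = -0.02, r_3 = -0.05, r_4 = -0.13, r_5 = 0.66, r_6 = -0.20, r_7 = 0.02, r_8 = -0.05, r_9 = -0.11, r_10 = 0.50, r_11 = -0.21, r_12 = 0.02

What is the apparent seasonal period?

5

The largest autocorrelation is r_5 = 0.66, with a weaker echo at lag 10 (0.50); the remaining lags stay at or below 0.02.
The dominant spike at lag 5 indicates a seasonal period of 5.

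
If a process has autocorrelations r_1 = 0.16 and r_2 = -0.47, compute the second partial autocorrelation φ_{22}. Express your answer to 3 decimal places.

φ_{22} = (r_2 − r_1²) / (1 − r_1²)
r_1² = (0.16)² = 0.0256
Numerator = -0.47 − 0.0256 = -0.4956; denominator = 1 − 0.0256 = 0.9744
φ_{22} = -0.4956 / 0.9744 = -0.509

-0.509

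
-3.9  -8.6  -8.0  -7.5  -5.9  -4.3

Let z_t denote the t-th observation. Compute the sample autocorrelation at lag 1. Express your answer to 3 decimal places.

0.022

Mean z̄ = (-3.9 − 8.6 − 8.0 − 7.5 − 5.9 − 4.3)/6 = -6.3667
Deviations from mean: 2.4667, -2.2333, -1.6333, -1.1333, 0.4667, 2.0667
Σ(z_t−z̄)(z_{t+1}−z̄) = (-5.5089) + (3.6478) + (1.8511) + (-0.5289) + (0.9644) = 0.4256
Denominator Σ(z_t−z̄)² = 19.5133
r_1 = 0.4256 / 19.5133 = 0.022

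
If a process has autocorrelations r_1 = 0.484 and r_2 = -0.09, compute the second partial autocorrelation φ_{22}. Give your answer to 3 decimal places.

-0.423

φ_{22} = (r_2 − r_1²) / (1 − r_1²)
r_1² = (0.484)² = 0.234256
Numerator = -0.09 − 0.2343 = -0.3243; denominator = 1 − 0.2343 = 0.7657
φ_{22} = -0.3243 / 0.7657 = -0.423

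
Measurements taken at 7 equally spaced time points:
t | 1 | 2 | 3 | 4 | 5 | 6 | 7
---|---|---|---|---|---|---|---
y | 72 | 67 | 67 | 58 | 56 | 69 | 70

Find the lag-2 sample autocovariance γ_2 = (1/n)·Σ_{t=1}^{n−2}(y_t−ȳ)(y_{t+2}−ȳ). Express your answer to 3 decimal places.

-11.950

Mean ȳ = (72 + 67 + 67 + 58 + 56 + 69 + 70)/7 = 65.5714
Σ_{t=1}^{5}(y_t−ȳ)(y_{t+2}−ȳ) = -83.6531
γ_2 = -83.6531 / 7 = -11.950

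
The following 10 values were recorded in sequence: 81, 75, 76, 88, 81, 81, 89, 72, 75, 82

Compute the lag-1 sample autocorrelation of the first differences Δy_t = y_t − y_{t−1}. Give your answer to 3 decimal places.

-0.381

First differences Δy: -6, 1, 12, -7, 0, 8, -17, 3, 7
Mean of differences = 0.1111
Numerator Σ(Δy_t−Δȳ)(Δy_{t+1}−Δȳ) = -244.0123
Denominator Σ(Δy_t−Δȳ)² = 640.8889
r_1(Δy) = -244.0123 / 640.8889 = -0.381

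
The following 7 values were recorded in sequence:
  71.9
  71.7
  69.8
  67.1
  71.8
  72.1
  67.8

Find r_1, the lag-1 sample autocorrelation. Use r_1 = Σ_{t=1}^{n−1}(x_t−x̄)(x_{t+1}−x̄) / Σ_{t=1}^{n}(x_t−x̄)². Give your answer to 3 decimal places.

-0.130

Mean x̄ = (71.9 + 71.7 + 69.8 + 67.1 + 71.8 + 72.1 + 67.8)/7 = 70.3143
Σ(x_t−x̄)(x_{t+1}−x̄) = (2.1973) + (-0.7127) + (1.6531) + (-4.7755) + (2.6531) + (-4.4898) = -3.4745
Denominator Σ(x_t−x̄)² = 26.7486
r_1 = -3.4745 / 26.7486 = -0.130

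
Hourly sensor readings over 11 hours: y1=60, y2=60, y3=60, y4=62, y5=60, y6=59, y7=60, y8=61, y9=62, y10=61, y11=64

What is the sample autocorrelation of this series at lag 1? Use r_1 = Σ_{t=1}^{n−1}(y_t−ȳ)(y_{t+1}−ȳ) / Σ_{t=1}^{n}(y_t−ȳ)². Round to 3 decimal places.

Mean ȳ = (60 + 60 + 60 + 62 + 60 + 59 + 60 + 61 + 62 + 61 + 64)/11 = 60.8182
Numerator Σ_{t=1}^{10}(y_t−ȳ)(y_{t+1}−ȳ) = 3.2397
Denominator Σ(y_t−ȳ)² = 19.6364
r_1 = 3.2397 / 19.6364 = 0.165

0.165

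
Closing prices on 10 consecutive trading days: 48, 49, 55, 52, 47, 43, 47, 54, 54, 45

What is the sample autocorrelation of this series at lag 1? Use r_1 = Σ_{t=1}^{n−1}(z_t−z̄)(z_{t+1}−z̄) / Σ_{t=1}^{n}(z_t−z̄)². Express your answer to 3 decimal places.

Mean z̄ = (48 + 49 + 55 + 52 + 47 + 43 + 47 + 54 + 54 + 45)/10 = 49.4000
Numerator Σ_{t=1}^{9}(z_t−z̄)(z_{t+1}−z̄) = 27.2400
Denominator Σ(z_t−z̄)² = 154.4000
r_1 = 27.2400 / 154.4000 = 0.176

0.176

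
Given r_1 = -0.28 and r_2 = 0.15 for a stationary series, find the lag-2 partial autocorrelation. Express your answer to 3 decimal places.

0.078

φ_{22} = (r_2 − r_1²) / (1 − r_1²)
r_1² = (-0.28)² = 0.0784
Numerator = 0.15 − 0.0784 = 0.0716; denominator = 1 − 0.0784 = 0.9216
φ_{22} = 0.0716 / 0.9216 = 0.078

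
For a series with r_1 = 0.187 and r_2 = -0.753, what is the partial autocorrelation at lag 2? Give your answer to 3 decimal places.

φ_{22} = (r_2 − r_1²) / (1 − r_1²)
r_1² = (0.187)² = 0.034969
Numerator = -0.753 − 0.0350 = -0.7880; denominator = 1 − 0.0350 = 0.9650
φ_{22} = -0.7880 / 0.9650 = -0.817

-0.817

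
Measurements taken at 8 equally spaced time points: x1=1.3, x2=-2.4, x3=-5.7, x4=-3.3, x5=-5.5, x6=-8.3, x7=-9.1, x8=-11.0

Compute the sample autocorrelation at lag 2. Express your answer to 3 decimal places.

0.132

Mean x̄ = (1.3 − 2.4 − 5.7 − 3.3 − 5.5 − 8.3 − 9.1 − 11.0)/8 = -5.5000
Deviations from mean: 6.8000, 3.1000, -0.2000, 2.2000, 0.0000, -2.8000, -3.6000, -5.5000
Σ(x_t−x̄)(x_{t+2}−x̄) = (-1.3600) + (6.8200) + (0.0000) + (-6.1600) + (0.0000) + (15.4000) = 14.7000
Denominator Σ(x_t−x̄)² = 111.7800
r_2 = 14.7000 / 111.7800 = 0.132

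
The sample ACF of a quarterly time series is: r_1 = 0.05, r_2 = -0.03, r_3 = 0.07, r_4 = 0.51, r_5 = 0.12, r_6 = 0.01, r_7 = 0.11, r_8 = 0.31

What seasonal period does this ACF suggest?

4

The largest autocorrelation is r_4 = 0.51, with a weaker echo at lag 8 (0.31); the remaining lags stay at or below 0.12.
The dominant spike at lag 4 indicates a seasonal period of 4.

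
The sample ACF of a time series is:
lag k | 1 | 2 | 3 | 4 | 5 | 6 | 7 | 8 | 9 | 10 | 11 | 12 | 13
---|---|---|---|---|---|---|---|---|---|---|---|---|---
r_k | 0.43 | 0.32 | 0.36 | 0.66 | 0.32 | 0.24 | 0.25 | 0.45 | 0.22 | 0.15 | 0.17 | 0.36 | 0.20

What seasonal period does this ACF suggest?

4

The largest autocorrelation is r_4 = 0.66, with a weaker echo at lag 8 (0.45); the remaining lags stay at or below 0.43. The elevated value at lag 1 (0.43), dropping to 0.32 at lag 2, reflects decaying short-term dependence rather than seasonality.
The dominant spike at lag 4 indicates a seasonal period of 4.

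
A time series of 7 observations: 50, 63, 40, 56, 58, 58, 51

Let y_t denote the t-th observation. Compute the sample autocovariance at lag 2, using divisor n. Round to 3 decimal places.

Mean ȳ = (50 + 63 + 40 + 56 + 58 + 58 + 51)/7 = 53.7143
Deviations: -3.7143, 9.2857, -13.7143, 2.2857, 4.2857, 4.2857, -2.7143
Σ_{t=1}^{5}(y_t−ȳ)(y_{t+2}−ȳ) = 11.5510
γ_2 = 11.5510 / 7 = 1.650

1.650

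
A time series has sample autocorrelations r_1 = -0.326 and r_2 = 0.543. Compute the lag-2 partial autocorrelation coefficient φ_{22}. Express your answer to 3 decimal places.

φ_{22} = (r_2 − r_1²) / (1 − r_1²)
r_1² = (-0.326)² = 0.106276
Numerator = 0.543 − 0.1063 = 0.4367; denominator = 1 − 0.1063 = 0.8937
φ_{22} = 0.4367 / 0.8937 = 0.489

0.489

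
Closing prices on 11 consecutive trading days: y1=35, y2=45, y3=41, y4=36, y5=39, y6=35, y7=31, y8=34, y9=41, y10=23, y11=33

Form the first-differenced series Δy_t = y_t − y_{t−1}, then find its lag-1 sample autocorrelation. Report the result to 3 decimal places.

-0.501

First differences Δy: 10, -4, -5, 3, -4, -4, 3, 7, -18, 10
Mean of differences = -0.2000
Numerator Σ(Δy_t−Δȳ)(Δy_{t+1}−Δȳ) = -332.4400
Denominator Σ(Δy_t−Δȳ)² = 663.6000
r_1(Δy) = -332.4400 / 663.6000 = -0.501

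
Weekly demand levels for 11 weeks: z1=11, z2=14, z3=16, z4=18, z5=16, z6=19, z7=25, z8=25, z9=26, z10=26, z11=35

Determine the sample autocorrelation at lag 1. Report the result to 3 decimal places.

0.547

Mean z̄ = (11 + 14 + 16 + 18 + 16 + 19 + 25 + 25 + 26 + 26 + 35)/11 = 21.0000
Numerator Σ_{t=1}^{10}(z_t−z̄)(z_{t+1}−z̄) = 268.0000
Denominator Σ(z_t−z̄)² = 490.0000
r_1 = 268.0000 / 490.0000 = 0.547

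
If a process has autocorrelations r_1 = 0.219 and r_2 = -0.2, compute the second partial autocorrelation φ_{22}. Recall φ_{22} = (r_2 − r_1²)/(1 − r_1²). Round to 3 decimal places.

-0.260

φ_{22} = (r_2 − r_1²) / (1 − r_1²)
r_1² = (0.219)² = 0.047961
Numerator = -0.2 − 0.0480 = -0.2480; denominator = 1 − 0.0480 = 0.9520
φ_{22} = -0.2480 / 0.9520 = -0.260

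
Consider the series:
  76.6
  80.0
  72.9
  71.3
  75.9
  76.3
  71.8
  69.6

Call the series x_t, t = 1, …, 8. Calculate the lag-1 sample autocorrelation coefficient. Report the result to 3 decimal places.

0.173

Mean x̄ = (76.6 + 80.0 + 72.9 + 71.3 + 75.9 + 76.3 + 71.8 + 69.6)/8 = 74.3000
Σ(x_t−x̄)(x_{t+1}−x̄) = (13.1100) + (-7.9800) + (4.2000) + (-4.8000) + (3.2000) + (-5.0000) + (11.7500) = 14.4800
Denominator Σ(x_t−x̄)² = 83.6400
r_1 = 14.4800 / 83.6400 = 0.173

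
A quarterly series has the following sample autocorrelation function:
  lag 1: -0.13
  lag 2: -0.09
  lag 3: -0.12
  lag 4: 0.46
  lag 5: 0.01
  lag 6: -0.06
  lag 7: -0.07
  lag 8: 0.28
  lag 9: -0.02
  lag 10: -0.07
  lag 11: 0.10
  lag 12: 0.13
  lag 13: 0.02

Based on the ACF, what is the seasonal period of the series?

4

The largest autocorrelation is r_4 = 0.46, with a weaker echo at lag 8 (0.28); the remaining lags stay at or below 0.13.
The dominant spike at lag 4 indicates a seasonal period of 4.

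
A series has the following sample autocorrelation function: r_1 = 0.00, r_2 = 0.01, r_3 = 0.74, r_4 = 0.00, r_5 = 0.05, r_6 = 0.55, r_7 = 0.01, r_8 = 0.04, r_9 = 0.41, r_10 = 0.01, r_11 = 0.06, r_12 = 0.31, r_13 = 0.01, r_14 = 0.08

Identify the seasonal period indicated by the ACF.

3

The largest autocorrelation is r_3 = 0.74, with weaker echoes at lags 6 (0.55), 9 (0.41) and 12 (0.31); the remaining lags stay at or below 0.08.
The dominant spike at lag 3 indicates a seasonal period of 3.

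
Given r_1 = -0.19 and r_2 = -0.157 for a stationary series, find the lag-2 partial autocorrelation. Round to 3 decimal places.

φ_{22} = (r_2 − r_1²) / (1 − r_1²)
r_1² = (-0.19)² = 0.0361
Numerator = -0.157 − 0.0361 = -0.1931; denominator = 1 − 0.0361 = 0.9639
φ_{22} = -0.1931 / 0.9639 = -0.200

-0.200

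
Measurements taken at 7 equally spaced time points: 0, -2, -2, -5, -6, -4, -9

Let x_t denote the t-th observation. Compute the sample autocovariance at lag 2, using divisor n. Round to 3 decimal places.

1.714

Mean x̄ = (0 − 2 − 2 − 5 − 6 − 4 − 9)/7 = -4.0000
Deviations: 4.0000, 2.0000, 2.0000, -1.0000, -2.0000, 0.0000, -5.0000
Σ_{t=1}^{5}(x_t−x̄)(x_{t+2}−x̄) = 12.0000
γ_2 = 12.0000 / 7 = 1.714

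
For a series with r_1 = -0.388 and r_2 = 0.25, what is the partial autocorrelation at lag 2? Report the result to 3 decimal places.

0.117

φ_{22} = (r_2 − r_1²) / (1 − r_1²)
r_1² = (-0.388)² = 0.150544
Numerator = 0.25 − 0.1505 = 0.0995; denominator = 1 − 0.1505 = 0.8495
φ_{22} = 0.0995 / 0.8495 = 0.117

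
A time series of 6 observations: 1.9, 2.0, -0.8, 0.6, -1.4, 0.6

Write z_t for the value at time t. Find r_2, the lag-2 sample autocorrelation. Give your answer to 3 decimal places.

0.083

Mean z̄ = (1.9 + 2.0 − 0.8 + 0.6 − 1.4 + 0.6)/6 = 0.4833
Deviations from mean: 1.4167, 1.5167, -1.2833, 0.1167, -1.8833, 0.1167
Numerator Σ_{t=1}^{4}(z_t−z̄)(z_{t+2}−z̄) = 0.7894
Denominator Σ(z_t−z̄)² = 9.5283
r_2 = 0.7894 / 9.5283 = 0.083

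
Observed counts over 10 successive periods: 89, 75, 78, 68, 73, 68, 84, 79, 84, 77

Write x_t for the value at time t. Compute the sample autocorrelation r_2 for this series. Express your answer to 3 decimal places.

Mean x̄ = (89 + 75 + 78 + 68 + 73 + 68 + 84 + 79 + 84 + 77)/10 = 77.5000
Numerator Σ_{t=1}^{8}(x_t−x̄)(x_{t+2}−x̄) = 115.5000
Denominator Σ(x_t−x̄)² = 426.5000
r_2 = 115.5000 / 426.5000 = 0.271

0.271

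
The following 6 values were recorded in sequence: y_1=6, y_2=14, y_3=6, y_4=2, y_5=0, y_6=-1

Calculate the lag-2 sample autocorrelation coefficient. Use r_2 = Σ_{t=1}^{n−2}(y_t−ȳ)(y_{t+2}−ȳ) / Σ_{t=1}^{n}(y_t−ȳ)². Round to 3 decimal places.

-0.096

Mean ȳ = (6 + 14 + 6 + 2 + 0 − 1)/6 = 4.5000
Deviations from mean: 1.5000, 9.5000, 1.5000, -2.5000, -4.5000, -5.5000
Σ(y_t−ȳ)(y_{t+2}−ȳ) = (2.2500) + (-23.7500) + (-6.7500) + (13.7500) = -14.5000
Denominator Σ(y_t−ȳ)² = 151.5000
r_2 = -14.5000 / 151.5000 = -0.096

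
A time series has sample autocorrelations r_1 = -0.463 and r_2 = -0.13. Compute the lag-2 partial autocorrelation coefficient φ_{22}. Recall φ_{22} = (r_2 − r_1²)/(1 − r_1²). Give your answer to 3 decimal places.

-0.438

φ_{22} = (r_2 − r_1²) / (1 − r_1²)
r_1² = (-0.463)² = 0.214369
Numerator = -0.13 − 0.2144 = -0.3444; denominator = 1 − 0.2144 = 0.7856
φ_{22} = -0.3444 / 0.7856 = -0.438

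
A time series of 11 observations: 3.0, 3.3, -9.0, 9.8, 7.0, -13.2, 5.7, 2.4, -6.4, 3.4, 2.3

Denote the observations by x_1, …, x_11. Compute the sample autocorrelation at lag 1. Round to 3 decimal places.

Mean x̄ = (3.0 + 3.3 − 9.0 + 9.8 + 7.0 − 13.2 + 5.7 + 2.4 − 6.4 + 3.4 + 2.3)/11 = 0.7545
Numerator Σ_{t=1}^{10}(x_t−x̄)(x_{t+1}−x̄) = -225.4930
Denominator Σ(x_t−x̄)² = 509.9673
r_1 = -225.4930 / 509.9673 = -0.442

-0.442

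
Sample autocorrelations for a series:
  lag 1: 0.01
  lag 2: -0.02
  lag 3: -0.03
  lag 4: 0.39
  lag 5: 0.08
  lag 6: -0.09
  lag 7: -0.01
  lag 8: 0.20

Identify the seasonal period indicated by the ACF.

The largest autocorrelation is r_4 = 0.39, with a weaker echo at lag 8 (0.20); the remaining lags stay at or below 0.08.
The dominant spike at lag 4 indicates a seasonal period of 4.

4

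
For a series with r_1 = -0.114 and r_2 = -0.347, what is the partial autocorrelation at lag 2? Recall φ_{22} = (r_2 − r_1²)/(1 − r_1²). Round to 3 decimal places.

φ_{22} = (r_2 − r_1²) / (1 − r_1²)
r_1² = (-0.114)² = 0.012996
Numerator = -0.347 − 0.0130 = -0.3600; denominator = 1 − 0.0130 = 0.9870
φ_{22} = -0.3600 / 0.9870 = -0.365

-0.365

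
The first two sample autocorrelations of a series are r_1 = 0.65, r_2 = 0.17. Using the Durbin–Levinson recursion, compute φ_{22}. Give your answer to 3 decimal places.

φ_{22} = (r_2 − r_1²) / (1 − r_1²)
r_1² = (0.65)² = 0.4225
Numerator = 0.17 − 0.4225 = -0.2525; denominator = 1 − 0.4225 = 0.5775
φ_{22} = -0.2525 / 0.5775 = -0.437

-0.437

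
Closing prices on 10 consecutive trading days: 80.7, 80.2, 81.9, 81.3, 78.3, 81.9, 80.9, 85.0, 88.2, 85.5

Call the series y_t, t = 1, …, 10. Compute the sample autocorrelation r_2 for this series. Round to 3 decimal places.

0.128

Mean ȳ = (80.7 + 80.2 + 81.9 + 81.3 + 78.3 + 81.9 + 80.9 + 85.0 + 88.2 + 85.5)/10 = 82.3900
Numerator Σ_{t=1}^{8}(y_t−ȳ)(y_{t+2}−ȳ) = 10.0288
Denominator Σ(y_t−ȳ)² = 78.5090
r_2 = 10.0288 / 78.5090 = 0.128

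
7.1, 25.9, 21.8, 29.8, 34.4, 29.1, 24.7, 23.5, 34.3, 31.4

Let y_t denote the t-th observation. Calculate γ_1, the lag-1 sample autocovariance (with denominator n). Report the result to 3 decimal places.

Mean ȳ = (7.1 + 25.9 + 21.8 + 29.8 + 34.4 + 29.1 + 24.7 + 23.5 + 34.3 + 31.4)/10 = 26.2000
Σ_{t=1}^{9}(y_t−ȳ)(y_{t+1}−ȳ) = 64.4600
γ_1 = 64.4600 / 10 = 6.446

6.446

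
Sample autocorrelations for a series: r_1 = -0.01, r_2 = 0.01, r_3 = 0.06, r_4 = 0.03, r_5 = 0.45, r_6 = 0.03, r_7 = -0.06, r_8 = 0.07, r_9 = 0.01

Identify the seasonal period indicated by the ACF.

The largest autocorrelation is r_5 = 0.45; the remaining lags stay at or below 0.07.
The dominant spike at lag 5 indicates a seasonal period of 5.

5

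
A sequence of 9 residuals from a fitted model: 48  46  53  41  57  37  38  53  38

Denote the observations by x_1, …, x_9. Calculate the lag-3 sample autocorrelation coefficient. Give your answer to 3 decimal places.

Mean x̄ = (48 + 46 + 53 + 41 + 57 + 37 + 38 + 53 + 38)/9 = 45.6667
Σ(x_t−x̄)(x_{t+3}−x̄) = (-10.8889) + (3.7778) + (-63.5556) + (35.7778) + (83.1111) + (66.4444) = 114.6667
Denominator Σ(x_t−x̄)² = 456.0000
r_3 = 114.6667 / 456.0000 = 0.251

0.251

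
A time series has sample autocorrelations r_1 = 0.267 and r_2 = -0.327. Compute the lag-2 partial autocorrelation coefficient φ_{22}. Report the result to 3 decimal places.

-0.429

φ_{22} = (r_2 − r_1²) / (1 − r_1²)
r_1² = (0.267)² = 0.071289
Numerator = -0.327 − 0.0713 = -0.3983; denominator = 1 − 0.0713 = 0.9287
φ_{22} = -0.3983 / 0.9287 = -0.429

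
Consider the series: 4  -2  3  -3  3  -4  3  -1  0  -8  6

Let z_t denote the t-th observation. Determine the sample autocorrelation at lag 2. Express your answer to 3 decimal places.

Mean z̄ = (4 − 2 + 3 − 3 + 3 − 4 + 3 − 1 + 0 − 8 + 6)/11 = 0.0909
Numerator Σ_{t=1}^{9}(z_t−z̄)(z_{t+2}−z̄) = 59.8926
Denominator Σ(z_t−z̄)² = 172.9091
r_2 = 59.8926 / 172.9091 = 0.346

0.346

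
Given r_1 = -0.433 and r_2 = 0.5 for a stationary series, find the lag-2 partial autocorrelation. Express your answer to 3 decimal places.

0.385

φ_{22} = (r_2 − r_1²) / (1 − r_1²)
r_1² = (-0.433)² = 0.187489
Numerator = 0.5 − 0.1875 = 0.3125; denominator = 1 − 0.1875 = 0.8125
φ_{22} = 0.3125 / 0.8125 = 0.385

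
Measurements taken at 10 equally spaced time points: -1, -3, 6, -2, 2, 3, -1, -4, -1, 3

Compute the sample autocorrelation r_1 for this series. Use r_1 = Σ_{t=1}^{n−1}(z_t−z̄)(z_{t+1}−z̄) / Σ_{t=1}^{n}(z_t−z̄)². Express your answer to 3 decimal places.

Mean z̄ = (-1 − 3 + 6 − 2 + 2 + 3 − 1 − 4 − 1 + 3)/10 = 0.2000
Numerator Σ_{t=1}^{9}(z_t−z̄)(z_{t+1}−z̄) = -23.0400
Denominator Σ(z_t−z̄)² = 89.6000
r_1 = -23.0400 / 89.6000 = -0.257

-0.257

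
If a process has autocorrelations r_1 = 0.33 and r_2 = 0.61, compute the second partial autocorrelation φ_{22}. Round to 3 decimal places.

0.562

φ_{22} = (r_2 − r_1²) / (1 − r_1²)
r_1² = (0.33)² = 0.1089
Numerator = 0.61 − 0.1089 = 0.5011; denominator = 1 − 0.1089 = 0.8911
φ_{22} = 0.5011 / 0.8911 = 0.562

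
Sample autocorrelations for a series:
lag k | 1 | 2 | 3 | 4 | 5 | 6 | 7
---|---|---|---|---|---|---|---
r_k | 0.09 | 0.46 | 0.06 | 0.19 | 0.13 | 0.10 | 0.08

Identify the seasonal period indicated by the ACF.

The largest autocorrelation is r_2 = 0.46, with a weaker echo at lag 4 (0.19); the remaining lags stay at or below 0.13.
The dominant spike at lag 2 indicates a seasonal period of 2.

2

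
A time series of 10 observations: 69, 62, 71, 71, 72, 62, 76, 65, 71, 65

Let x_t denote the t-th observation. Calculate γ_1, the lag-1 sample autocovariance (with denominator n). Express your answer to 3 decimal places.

-11.956

Mean x̄ = (69 + 62 + 71 + 71 + 72 + 62 + 76 + 65 + 71 + 65)/10 = 68.4000
Σ_{t=1}^{9}(x_t−x̄)(x_{t+1}−x̄) = -119.5600
γ_1 = -119.5600 / 10 = -11.956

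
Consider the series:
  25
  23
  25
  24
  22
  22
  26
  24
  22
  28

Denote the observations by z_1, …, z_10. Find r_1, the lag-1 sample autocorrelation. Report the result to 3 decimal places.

-0.275

Mean z̄ = (25 + 23 + 25 + 24 + 22 + 22 + 26 + 24 + 22 + 28)/10 = 24.1000
Numerator Σ_{t=1}^{9}(z_t−z̄)(z_{t+1}−z̄) = -9.6100
Denominator Σ(z_t−z̄)² = 34.9000
r_1 = -9.6100 / 34.9000 = -0.275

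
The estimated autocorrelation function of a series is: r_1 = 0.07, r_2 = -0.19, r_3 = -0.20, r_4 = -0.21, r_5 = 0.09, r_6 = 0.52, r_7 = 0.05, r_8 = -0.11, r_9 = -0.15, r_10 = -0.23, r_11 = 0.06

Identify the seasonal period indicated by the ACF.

The largest autocorrelation is r_6 = 0.52; the remaining lags stay at or below 0.09.
The dominant spike at lag 6 indicates a seasonal period of 6.

6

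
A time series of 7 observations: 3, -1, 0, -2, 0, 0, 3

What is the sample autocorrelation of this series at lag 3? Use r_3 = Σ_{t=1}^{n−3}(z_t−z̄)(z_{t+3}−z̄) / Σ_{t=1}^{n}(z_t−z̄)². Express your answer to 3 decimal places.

-0.539

Mean z̄ = (3 − 1 + 0 − 2 + 0 + 0 + 3)/7 = 0.4286
Deviations from mean: 2.5714, -1.4286, -0.4286, -2.4286, -0.4286, -0.4286, 2.5714
Numerator Σ_{t=1}^{4}(z_t−z̄)(z_{t+3}−z̄) = -11.6939
Denominator Σ(z_t−z̄)² = 21.7143
r_3 = -11.6939 / 21.7143 = -0.539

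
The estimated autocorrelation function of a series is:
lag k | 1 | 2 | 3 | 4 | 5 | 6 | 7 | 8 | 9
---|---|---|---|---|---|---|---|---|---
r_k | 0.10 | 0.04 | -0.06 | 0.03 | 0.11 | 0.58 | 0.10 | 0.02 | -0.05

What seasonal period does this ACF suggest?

6

The largest autocorrelation is r_6 = 0.58; the remaining lags stay at or below 0.11.
The dominant spike at lag 6 indicates a seasonal period of 6.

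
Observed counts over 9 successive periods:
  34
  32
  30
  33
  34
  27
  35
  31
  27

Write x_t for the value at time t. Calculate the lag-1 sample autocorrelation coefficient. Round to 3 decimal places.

Mean x̄ = (34 + 32 + 30 + 33 + 34 + 27 + 35 + 31 + 27)/9 = 31.4444
Numerator Σ_{t=1}^{8}(x_t−x̄)(x_{t+1}−x̄) = -24.4198
Denominator Σ(x_t−x̄)² = 70.2222
r_1 = -24.4198 / 70.2222 = -0.348

-0.348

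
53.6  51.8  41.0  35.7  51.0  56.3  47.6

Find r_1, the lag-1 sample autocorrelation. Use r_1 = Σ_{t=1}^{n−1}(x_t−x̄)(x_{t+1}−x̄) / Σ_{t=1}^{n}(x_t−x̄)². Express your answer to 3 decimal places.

Mean x̄ = (53.6 + 51.8 + 41.0 + 35.7 + 51.0 + 56.3 + 47.6)/7 = 48.1429
Σ(x_t−x̄)(x_{t+1}−x̄) = (19.9576) + (-26.1224) + (88.8776) + (-35.5510) + (23.3061) + (-4.4282) = 66.0396
Denominator Σ(x_t−x̄)² = 323.9971
r_1 = 66.0396 / 323.9971 = 0.204

0.204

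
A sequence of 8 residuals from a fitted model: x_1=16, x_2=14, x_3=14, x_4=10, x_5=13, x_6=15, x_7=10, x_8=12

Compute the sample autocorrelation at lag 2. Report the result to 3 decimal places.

-0.235

Mean x̄ = (16 + 14 + 14 + 10 + 13 + 15 + 10 + 12)/8 = 13.0000
Deviations from mean: 3.0000, 1.0000, 1.0000, -3.0000, 0.0000, 2.0000, -3.0000, -1.0000
Numerator Σ_{t=1}^{6}(x_t−x̄)(x_{t+2}−x̄) = -8.0000
Denominator Σ(x_t−x̄)² = 34.0000
r_2 = -8.0000 / 34.0000 = -0.235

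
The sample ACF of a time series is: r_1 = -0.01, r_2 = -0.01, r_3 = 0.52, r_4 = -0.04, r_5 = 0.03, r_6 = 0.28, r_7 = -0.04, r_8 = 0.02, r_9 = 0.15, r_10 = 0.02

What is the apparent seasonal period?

3

The largest autocorrelation is r_3 = 0.52, with weaker echoes at lags 6 (0.28) and 9 (0.15); the remaining lags stay at or below 0.03.
The dominant spike at lag 3 indicates a seasonal period of 3.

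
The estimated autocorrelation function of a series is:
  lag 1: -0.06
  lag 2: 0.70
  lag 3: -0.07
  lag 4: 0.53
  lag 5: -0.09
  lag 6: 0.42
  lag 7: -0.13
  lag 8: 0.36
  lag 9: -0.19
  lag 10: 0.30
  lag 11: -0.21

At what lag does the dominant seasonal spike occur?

2

The largest autocorrelation is r_2 = 0.70, with weaker echoes at lags 4 (0.53), 6 (0.42), 8 (0.36) and 10 (0.30); the remaining lags stay at or below -0.06.
The dominant spike at lag 2 indicates a seasonal period of 2.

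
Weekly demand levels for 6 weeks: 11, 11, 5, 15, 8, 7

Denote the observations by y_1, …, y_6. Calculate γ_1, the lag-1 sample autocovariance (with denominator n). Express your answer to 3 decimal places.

Mean ȳ = (11 + 11 + 5 + 15 + 8 + 7)/6 = 9.5000
Deviations: 1.5000, 1.5000, -4.5000, 5.5000, -1.5000, -2.5000
Σ_{t=1}^{5}(y_t−ȳ)(y_{t+1}−ȳ) = -33.7500
γ_1 = -33.7500 / 6 = -5.625

-5.625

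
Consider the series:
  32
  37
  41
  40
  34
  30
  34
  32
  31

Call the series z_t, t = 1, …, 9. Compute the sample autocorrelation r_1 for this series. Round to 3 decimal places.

0.460

Mean z̄ = (32 + 37 + 41 + 40 + 34 + 30 + 34 + 32 + 31)/9 = 34.5556
Numerator Σ_{t=1}^{8}(z_t−z̄)(z_{t+1}−z̄) = 57.1358
Denominator Σ(z_t−z̄)² = 124.2222
r_1 = 57.1358 / 124.2222 = 0.460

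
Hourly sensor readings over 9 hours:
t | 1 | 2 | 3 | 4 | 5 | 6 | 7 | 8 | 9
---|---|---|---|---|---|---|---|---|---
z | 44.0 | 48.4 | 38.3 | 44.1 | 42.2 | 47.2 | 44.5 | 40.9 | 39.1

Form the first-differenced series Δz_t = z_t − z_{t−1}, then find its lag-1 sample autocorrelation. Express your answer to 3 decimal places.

-0.616

First differences Δz: 4.4, -10.1, 5.8, -1.9, 5.0, -2.7, -3.6, -1.8
Mean of differences = -0.6125
Numerator Σ(Δz_t−Δz̄)(Δz_{t+1}−Δz̄) = -125.8089
Denominator Σ(Δz_t−Δz̄)² = 204.1088
r_1(Δz) = -125.8089 / 204.1088 = -0.616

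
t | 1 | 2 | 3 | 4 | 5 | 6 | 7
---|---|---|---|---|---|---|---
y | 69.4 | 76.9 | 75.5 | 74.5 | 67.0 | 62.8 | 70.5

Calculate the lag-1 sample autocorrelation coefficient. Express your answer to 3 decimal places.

0.364

Mean ȳ = (69.4 + 76.9 + 75.5 + 74.5 + 67.0 + 62.8 + 70.5)/7 = 70.9429
Numerator Σ_{t=1}^{6}(y_t−ȳ)(y_{t+1}−ȳ) = 55.8539
Denominator Σ(y_t−ȳ)² = 153.3371
r_1 = 55.8539 / 153.3371 = 0.364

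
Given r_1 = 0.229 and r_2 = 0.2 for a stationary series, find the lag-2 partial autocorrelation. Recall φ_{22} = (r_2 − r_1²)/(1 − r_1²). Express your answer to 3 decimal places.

0.156

φ_{22} = (r_2 − r_1²) / (1 − r_1²)
r_1² = (0.229)² = 0.052441
Numerator = 0.2 − 0.0524 = 0.1476; denominator = 1 − 0.0524 = 0.9476
φ_{22} = 0.1476 / 0.9476 = 0.156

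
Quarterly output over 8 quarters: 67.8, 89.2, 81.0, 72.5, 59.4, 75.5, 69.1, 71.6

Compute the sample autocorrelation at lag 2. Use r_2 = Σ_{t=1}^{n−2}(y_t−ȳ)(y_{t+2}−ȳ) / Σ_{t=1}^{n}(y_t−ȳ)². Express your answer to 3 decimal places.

Mean ȳ = (67.8 + 89.2 + 81.0 + 72.5 + 59.4 + 75.5 + 69.1 + 71.6)/8 = 73.2625
Deviations from mean: -5.4625, 15.9375, 7.7375, -0.7625, -13.8625, 2.2375, -4.1625, -1.6625
Σ(y_t−ȳ)(y_{t+2}−ȳ) = (-42.2661) + (-12.1523) + (-107.2611) + (-1.7061) + (57.7027) + (-3.7198) = -109.4028
Denominator Σ(y_t−ȳ)² = 561.5588
r_2 = -109.4028 / 561.5588 = -0.195

-0.195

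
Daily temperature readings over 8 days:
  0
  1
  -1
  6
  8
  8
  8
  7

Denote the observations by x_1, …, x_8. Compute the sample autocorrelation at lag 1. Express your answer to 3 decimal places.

0.601

Mean x̄ = (0 + 1 − 1 + 6 + 8 + 8 + 8 + 7)/8 = 4.6250
Numerator Σ_{t=1}^{7}(x_t−x̄)(x_{t+1}−x̄) = 64.8594
Denominator Σ(x_t−x̄)² = 107.8750
r_1 = 64.8594 / 107.8750 = 0.601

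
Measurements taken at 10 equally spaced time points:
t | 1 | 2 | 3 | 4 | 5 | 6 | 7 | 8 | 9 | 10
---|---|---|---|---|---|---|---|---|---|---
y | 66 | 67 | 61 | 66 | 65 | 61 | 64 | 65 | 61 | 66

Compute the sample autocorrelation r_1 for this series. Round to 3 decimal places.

Mean ȳ = (66 + 67 + 61 + 66 + 65 + 61 + 64 + 65 + 61 + 66)/10 = 64.2000
Numerator Σ_{t=1}^{9}(y_t−ȳ)(y_{t+1}−ȳ) = -18.6400
Denominator Σ(y_t−ȳ)² = 49.6000
r_1 = -18.6400 / 49.6000 = -0.376

-0.376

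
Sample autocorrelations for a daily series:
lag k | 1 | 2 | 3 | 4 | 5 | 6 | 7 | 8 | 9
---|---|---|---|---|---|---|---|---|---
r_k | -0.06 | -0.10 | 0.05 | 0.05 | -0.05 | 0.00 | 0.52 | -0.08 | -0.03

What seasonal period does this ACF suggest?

The largest autocorrelation is r_7 = 0.52; the remaining lags stay at or below 0.05.
The dominant spike at lag 7 indicates a seasonal period of 7.

7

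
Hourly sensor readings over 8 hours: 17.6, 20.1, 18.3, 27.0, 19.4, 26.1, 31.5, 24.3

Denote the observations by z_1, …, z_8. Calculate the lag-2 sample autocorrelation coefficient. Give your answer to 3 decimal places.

Mean z̄ = (17.6 + 20.1 + 18.3 + 27.0 + 19.4 + 26.1 + 31.5 + 24.3)/8 = 23.0375
Deviations from mean: -5.4375, -2.9375, -4.7375, 3.9625, -3.6375, 3.0625, 8.4625, 1.2625
Σ(z_t−z̄)(z_{t+2}−z̄) = (25.7602) + (-11.6398) + (17.2327) + (12.1352) + (-30.7823) + (3.8664) = 16.5722
Denominator Σ(z_t−z̄)² = 172.1588
r_2 = 16.5722 / 172.1588 = 0.096

0.096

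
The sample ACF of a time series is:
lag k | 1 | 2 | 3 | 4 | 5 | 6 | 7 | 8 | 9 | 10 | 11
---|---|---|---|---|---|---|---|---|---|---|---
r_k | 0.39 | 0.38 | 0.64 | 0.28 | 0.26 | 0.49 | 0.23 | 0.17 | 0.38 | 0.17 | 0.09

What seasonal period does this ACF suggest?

The largest autocorrelation is r_3 = 0.64, with a weaker echo at lag 6 (0.49); the remaining lags stay at or below 0.39. The elevated value at lag 1 (0.39), dropping to 0.38 at lag 2, reflects decaying short-term dependence rather than seasonality.
The dominant spike at lag 3 indicates a seasonal period of 3.

3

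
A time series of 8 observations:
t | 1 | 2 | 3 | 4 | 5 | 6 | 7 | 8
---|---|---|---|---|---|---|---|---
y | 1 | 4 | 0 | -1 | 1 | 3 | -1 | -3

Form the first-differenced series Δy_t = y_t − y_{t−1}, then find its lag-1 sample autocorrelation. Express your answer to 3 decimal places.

-0.178

First differences Δy: 3, -4, -1, 2, 2, -4, -2
Mean of differences = -0.5714
Numerator Σ(Δy_t−Δȳ)(Δy_{t+1}−Δȳ) = -9.1837
Denominator Σ(Δy_t−Δȳ)² = 51.7143
r_1(Δy) = -9.1837 / 51.7143 = -0.178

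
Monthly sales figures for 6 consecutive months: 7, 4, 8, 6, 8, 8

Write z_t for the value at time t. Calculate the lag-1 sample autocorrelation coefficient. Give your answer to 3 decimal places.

-0.340

Mean z̄ = (7 + 4 + 8 + 6 + 8 + 8)/6 = 6.8333
Σ(z_t−z̄)(z_{t+1}−z̄) = (-0.4722) + (-3.3056) + (-0.9722) + (-0.9722) + (1.3611) = -4.3611
Denominator Σ(z_t−z̄)² = 12.8333
r_1 = -4.3611 / 12.8333 = -0.340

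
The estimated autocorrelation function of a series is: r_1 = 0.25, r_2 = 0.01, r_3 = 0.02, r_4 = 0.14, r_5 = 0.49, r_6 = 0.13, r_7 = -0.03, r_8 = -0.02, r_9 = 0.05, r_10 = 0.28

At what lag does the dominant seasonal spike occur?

5

The largest autocorrelation is r_5 = 0.49, with a weaker echo at lag 10 (0.28); the remaining lags stay at or below 0.25. The elevated value at lag 1 (0.25), dropping to 0.01 at lag 2, reflects decaying short-term dependence rather than seasonality.
The dominant spike at lag 5 indicates a seasonal period of 5.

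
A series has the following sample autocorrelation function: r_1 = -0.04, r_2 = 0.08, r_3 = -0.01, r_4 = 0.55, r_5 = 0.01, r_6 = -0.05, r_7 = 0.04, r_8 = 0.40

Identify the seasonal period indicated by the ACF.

The largest autocorrelation is r_4 = 0.55, with a weaker echo at lag 8 (0.40); the remaining lags stay at or below 0.08.
The dominant spike at lag 4 indicates a seasonal period of 4.

4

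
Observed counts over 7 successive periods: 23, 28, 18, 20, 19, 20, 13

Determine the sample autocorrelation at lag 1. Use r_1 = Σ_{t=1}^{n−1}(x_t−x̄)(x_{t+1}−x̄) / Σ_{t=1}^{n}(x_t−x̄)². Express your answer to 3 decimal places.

Mean x̄ = (23 + 28 + 18 + 20 + 19 + 20 + 13)/7 = 20.1429
Deviations from mean: 2.8571, 7.8571, -2.1429, -0.1429, -1.1429, -0.1429, -7.1429
Numerator Σ_{t=1}^{6}(x_t−x̄)(x_{t+1}−x̄) = 7.2653
Denominator Σ(x_t−x̄)² = 126.8571
r_1 = 7.2653 / 126.8571 = 0.057

0.057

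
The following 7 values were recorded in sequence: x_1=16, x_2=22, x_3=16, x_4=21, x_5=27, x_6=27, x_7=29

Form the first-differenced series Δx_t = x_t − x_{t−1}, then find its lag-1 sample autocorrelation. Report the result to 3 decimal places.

-0.473

First differences Δx: 6, -6, 5, 6, 0, 2
Mean of differences = 2.1667
Numerator Σ(Δx_t−Δx̄)(Δx_{t+1}−Δx̄) = -51.5278
Denominator Σ(Δx_t−Δx̄)² = 108.8333
r_1(Δx) = -51.5278 / 108.8333 = -0.473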